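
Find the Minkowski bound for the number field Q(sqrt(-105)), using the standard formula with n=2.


d = -105, d mod 4 = 3, so disc(K) = 4d = -420; |disc(K)| = 420
Imaginary quadratic field, so n = 2, s = r2 = 1, r1 = 0
M = (n!/n^n) * (4/pi)^s * sqrt(|disc(K)|) = (2!/2^2) * (4/pi)^1 * sqrt(420)
= 0.5 * 1.273240 * 20.493902
= 13.0468

13.0468


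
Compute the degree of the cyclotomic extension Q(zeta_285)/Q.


The degree equals Euler's totient phi(285).
285 = 3 * 5 * 19
phi(285) = 144

144


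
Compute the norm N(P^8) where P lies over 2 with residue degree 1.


N(P^a) = p^(a*f)
= 2^(8*1)
= 2^8
= 256

256


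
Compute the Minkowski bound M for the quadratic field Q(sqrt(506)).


d = 506, d mod 4 = 2, so disc(K) = 4d = 2024; |disc(K)| = 2024
Real quadratic field, so n = 2, s = r2 = 0, r1 = 2
M = (n!/n^n) * (4/pi)^s * sqrt(|disc(K)|) = (2!/2^2) * (4/pi)^0 * sqrt(2024)
= 0.5 * 1.000000 * 44.988888
= 22.4944

22.4944


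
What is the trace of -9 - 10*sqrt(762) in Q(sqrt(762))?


Tr(a + b*sqrt(d)) = (a + b*sqrt(d)) + (a - b*sqrt(d)) = 2a
= 2 * (-9)
= -18

-18


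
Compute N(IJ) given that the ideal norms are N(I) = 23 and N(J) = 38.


N(IJ) = N(I) * N(J)
= 23 * 38
= 874

874


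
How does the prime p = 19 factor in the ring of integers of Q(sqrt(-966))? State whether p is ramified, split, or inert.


K = Q(sqrt(-966)). Since d mod 4 = 2, disc(K) = -3864.
Check p | disc: -3864 mod 19 = 12.
p does not divide disc. Compute Legendre symbol (d/p):
3^((19-1)/2) mod 19 = -1
(d/p) = -1, so p is inert: (p) stays prime with e=1, f=2, g=1.
Therefore p is inert.

inert


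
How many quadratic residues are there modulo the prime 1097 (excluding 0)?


For prime p, the number of non-zero quadratic residues is (p-1)/2.
= (1097-1)/2
= 548

548


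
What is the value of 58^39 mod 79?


p = 79 is prime and the exponent is (p-1)/2 = 39, so by Euler's criterion 58^39 = (58/79) = +1 or -1 mod 79.
Compute by square-and-multiply:
  39 = 32 + 4 + 2 + 1 (binary 100111)
  Repeated squaring mod 79: 58^1 = 58, 58^2 = 46, 58^4 = 62, 58^8 = 52, 58^16 = 18, 58^32 = 8
  58^39 = 58^32 * 58^4 * 58^2 * 58^1 = 8 * 62 * 46 * 58 mod 79
    8 * 62 = 496 = 22 mod 79
    22 * 46 = 1012 = 64 mod 79
    64 * 58 = 3712 = 78 mod 79
  58^39 = 78 mod 79
Result 78 = p - 1 = -1 mod 79: 58 is a quadratic non-residue mod 79. As a residue in [0, p-1] the value is 78.
58^39 mod 79 = 78

78


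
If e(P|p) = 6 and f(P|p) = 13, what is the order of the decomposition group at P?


|D_P| = e * f
= 6 * 13
= 78

78


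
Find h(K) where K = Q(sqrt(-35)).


K = Q(sqrt(-35)). d mod 4 = 1, so D = disc(K) = d = -35
h(K) equals the number of primitive reduced positive-definite forms (a, b, c) = a*x^2 + b*x*y + c*y^2 with b^2 - 4ac = D,
where reduced means |b| <= a <= c, with b >= 0 whenever |b| = a or a = c, and primitive means gcd(a, b, c) = 1.
Reduced forces 3a^2 <= |D| = 35, so 1 <= a <= 3; b must have the parity of D, and c = (b^2 - D)/(4a) must be an integer >= a.
Enumerate a = 1..3, b in [-a, a]:
  a=1: (1, 1, 9)  [1]
  a=2: none
  a=3: (3, 1, 3)  [1]
Total reduced forms: 1 + 1 = 2
h = 2

2


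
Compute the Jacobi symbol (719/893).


Compute (719/893) via quadratic reciprocity:
  reciprocity: (719/893) -> +(893/719)
  reduce: (174/719)
  pull out 2: (2/719) = +1  (since 719 mod 8 = 7)
  reciprocity: (87/719) -> -(719/87)
  reduce: (23/87)
  reciprocity: (23/87) -> -(87/23)
  reduce: (18/23)
  pull out 2: (2/23) = +1  (since 23 mod 8 = 7)
  reciprocity: (9/23) -> +(23/9)
  reduce: (5/9)
  reciprocity: (5/9) -> +(9/5)
  reduce: (4/5)
  pull out 2: (2/5) = -1  (since 5 mod 8 = 5)
  pull out 2: (2/5) = -1  (since 5 mod 8 = 5)
  (1/5) = 1
Product of signs = 1

1


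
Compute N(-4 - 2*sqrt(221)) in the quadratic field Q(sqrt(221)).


N(a + b*sqrt(d)) = a^2 - d*b^2
= (-4)^2 - (221)*(-2)^2
= 16 - 884
= -868

-868


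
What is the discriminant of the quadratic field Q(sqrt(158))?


For K = Q(sqrt(d)) with d squarefree: disc(K) = d if d = 1 mod 4, and disc(K) = 4d if d = 2 or 3 mod 4.
Here d = 158, and d mod 4 = 2.
d = 2 mod 4, not 1 (O_K = Z[sqrt(d)]), so disc(K) = 4d = 4 * (158) = 632

632


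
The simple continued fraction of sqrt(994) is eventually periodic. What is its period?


Run the CF algorithm for sqrt(994).
a_0 = floor(sqrt(994)) = 31; set m_0=0, q_0=1.
Recurrence: m' = q*a - m,  q' = (d - m'^2)/q,  a' = floor((a_0 + m')/q').
  step 1: m=31, q=33, a=1
  step 2: m=2, q=30, a=1
  step 3: m=28, q=7, a=8
  step 4: m=28, q=30, a=1
  step 5: m=2, q=33, a=1
  step 6: m=31, q=1, a=62
a_6 = 2*a_0 = 62, so the period closes here.
sqrt(994) = [31; 1, 1, 8, 1, 1, 62]
Period length = 6

6


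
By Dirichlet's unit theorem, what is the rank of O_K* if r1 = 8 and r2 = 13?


By Dirichlet's unit theorem:
rank = r1 + r2 - 1
= 8 + 13 - 1
= 20

20


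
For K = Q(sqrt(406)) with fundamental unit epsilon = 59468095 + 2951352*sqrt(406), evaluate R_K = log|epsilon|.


epsilon = 59468095 + 2951352*sqrt(406)
= 1.1894e+08
R = ln(1.1894e+08)
= 18.5941

18.5941


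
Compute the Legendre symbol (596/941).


p = 941 is prime, so compute (596/941) with the reciprocity algorithm (Jacobi-symbol steps: pull out 2s via (2/n), flip via reciprocity, reduce):
  pull out 2: (2/941) = -1  (since 941 mod 8 = 5)
  pull out 2: (2/941) = -1  (since 941 mod 8 = 5)
  reciprocity: (149/941) -> +(941/149)
  reduce: (47/149)
  reciprocity: (47/149) -> +(149/47)
  reduce: (8/47)
  pull out 2: (2/47) = +1  (since 47 mod 8 = 7)
  pull out 2: (2/47) = +1  (since 47 mod 8 = 7)
  pull out 2: (2/47) = +1  (since 47 mod 8 = 7)
  (1/47) = 1
Product of signs = 1
(596/941) = 1

1


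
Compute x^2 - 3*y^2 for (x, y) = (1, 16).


x^2 - d*y^2
= 1^2 - 3*16^2
= 1 - 768
= -767

-767


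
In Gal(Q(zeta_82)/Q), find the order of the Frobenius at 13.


The Frobenius at p in Gal(Q(zeta_n)/Q) = (Z/nZ)* is the class of p, so its order is ord_82(13), the smallest k >= 1 with 13^k = 1 mod 82.
n = 82 = 2 * 41, phi(82) = 40; the order divides phi(n).
Divisors of 40: 1, 2, 4, 5, 8, 10, 20, 40
Repeated squaring mod 82: 13^1 = 13, 13^2 = 5, 13^4 = 25, 13^8 = 51, 13^16 = 59, 13^32 = 37
Test divisors in increasing order:
  k=1: 13^1 = 13 mod 82
  k=2: 13^2 = 5 mod 82
  k=4: 13^4 = 25 mod 82
  k=5: 13^5 = 25 * 13 = 79 mod 82
  k=8: 13^8 = 51 mod 82
  k=10: 13^10 = 51 * 5 = 9 mod 82
  k=20: 13^20 = 59 * 25 = 81 mod 82
  k=40: 13^40 = 37 * 51 = 1 mod 82  <- first divisor giving 1
Order = 40

40


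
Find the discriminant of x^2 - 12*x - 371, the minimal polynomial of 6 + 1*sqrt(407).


The element 6 + 1*sqrt(407) has minimal polynomial:
x^2 - 12*x - 371
Discriminant = (-12)^2 - 4*(-371)
= 144 + 1484
= 1628

1628


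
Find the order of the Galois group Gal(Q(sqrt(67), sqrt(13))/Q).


The 2 square roots of distinct primes are multiplicatively independent over Q,
so [K:Q] = 2^2 and Gal(K/Q) is isomorphic to (Z/2Z)^2.
|Gal| = 2^2 = 4

4


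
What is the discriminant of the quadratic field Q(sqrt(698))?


For K = Q(sqrt(d)) with d squarefree: disc(K) = d if d = 1 mod 4, and disc(K) = 4d if d = 2 or 3 mod 4.
Here d = 698, and d mod 4 = 2.
d = 2 mod 4, not 1 (O_K = Z[sqrt(d)]), so disc(K) = 4d = 4 * (698) = 2792

2792


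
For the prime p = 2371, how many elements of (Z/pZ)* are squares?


For prime p, the number of non-zero quadratic residues is (p-1)/2.
= (2371-1)/2
= 1185

1185


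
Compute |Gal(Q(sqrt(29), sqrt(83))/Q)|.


The 2 square roots of distinct primes are multiplicatively independent over Q,
so [K:Q] = 2^2 and Gal(K/Q) is isomorphic to (Z/2Z)^2.
|Gal| = 2^2 = 4

4


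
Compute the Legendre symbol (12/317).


p = 317 is prime, so compute (12/317) with the reciprocity algorithm (Jacobi-symbol steps: pull out 2s via (2/n), flip via reciprocity, reduce):
  pull out 2: (2/317) = -1  (since 317 mod 8 = 5)
  pull out 2: (2/317) = -1  (since 317 mod 8 = 5)
  reciprocity: (3/317) -> +(317/3)
  reduce: (2/3)
  pull out 2: (2/3) = -1  (since 3 mod 8 = 3)
  (1/3) = 1
Product of signs = -1
(12/317) = -1

-1


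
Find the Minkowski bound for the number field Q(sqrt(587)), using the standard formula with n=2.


d = 587, d mod 4 = 3, so disc(K) = 4d = 2348; |disc(K)| = 2348
Real quadratic field, so n = 2, s = r2 = 0, r1 = 2
M = (n!/n^n) * (4/pi)^s * sqrt(|disc(K)|) = (2!/2^2) * (4/pi)^0 * sqrt(2348)
= 0.5 * 1.000000 * 48.456166
= 24.2281

24.2281


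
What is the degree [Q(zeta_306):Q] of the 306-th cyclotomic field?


The degree equals Euler's totient phi(306).
306 = 2 * 3^2 * 17
phi(306) = 96

96


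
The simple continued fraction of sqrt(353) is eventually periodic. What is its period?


Run the CF algorithm for sqrt(353).
a_0 = floor(sqrt(353)) = 18; set m_0=0, q_0=1.
Recurrence: m' = q*a - m,  q' = (d - m'^2)/q,  a' = floor((a_0 + m')/q').
  step 1: m=18, q=29, a=1
  step 2: m=11, q=8, a=3
  step 3: m=13, q=23, a=1
  step 4: m=10, q=11, a=2
  step 5: m=12, q=19, a=1
  step 6: m=7, q=16, a=1
  step 7: m=9, q=17, a=1
  step 8: m=8, q=17, a=1
  step 9: m=9, q=16, a=1
  step 10: m=7, q=19, a=1
  step 11: m=12, q=11, a=2
  step 12: m=10, q=23, a=1
  step 13: m=13, q=8, a=3
  step 14: m=11, q=29, a=1
  step 15: m=18, q=1, a=36
a_15 = 2*a_0 = 36, so the period closes here.
sqrt(353) = [18; 1, 3, 1, 2, 1, 1, 1, 1, 1, 1, 2, 1, 3, 1, 36]
Period length = 15

15


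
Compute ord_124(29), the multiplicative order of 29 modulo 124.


We want ord_124(29), the smallest k >= 1 with 29^k = 1 mod 124.
n = 124 = 2^2 * 31, phi(124) = 60; the order divides phi(n).
Divisors of 60: 1, 2, 3, 4, 5, 6, 10, 12, 15, 20, 30, 60
Repeated squaring mod 124: 29^1 = 29, 29^2 = 97, 29^4 = 109, 29^8 = 101, 29^16 = 33, 29^32 = 97
Test divisors in increasing order:
  k=1: 29^1 = 29 mod 124
  k=2: 29^2 = 97 mod 124
  k=3: 29^3 = 97 * 29 = 85 mod 124
  k=4: 29^4 = 109 mod 124
  k=5: 29^5 = 109 * 29 = 61 mod 124
  k=6: 29^6 = 109 * 97 = 33 mod 124
  k=10: 29^10 = 101 * 97 = 1 mod 124  <- first divisor giving 1
Order = 10

10


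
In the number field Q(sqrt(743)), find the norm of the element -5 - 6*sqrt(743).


N(a + b*sqrt(d)) = a^2 - d*b^2
= (-5)^2 - (743)*(-6)^2
= 25 - 26748
= -26723

-26723


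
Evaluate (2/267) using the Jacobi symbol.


Compute (2/267) via quadratic reciprocity:
  pull out 2: (2/267) = -1  (since 267 mod 8 = 3)
  (1/267) = 1
Product of signs = -1

-1


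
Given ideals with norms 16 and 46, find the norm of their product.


N(IJ) = N(I) * N(J)
= 16 * 46
= 736

736


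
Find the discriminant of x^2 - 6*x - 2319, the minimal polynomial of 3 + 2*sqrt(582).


The element 3 + 2*sqrt(582) has minimal polynomial:
x^2 - 6*x - 2319
Discriminant = (-6)^2 - 4*(-2319)
= 36 + 9276
= 9312

9312


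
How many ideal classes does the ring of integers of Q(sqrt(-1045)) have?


K = Q(sqrt(-1045)). d mod 4 = 3, so D = disc(K) = 4d = -4180
h(K) equals the number of primitive reduced positive-definite forms (a, b, c) = a*x^2 + b*x*y + c*y^2 with b^2 - 4ac = D,
where reduced means |b| <= a <= c, with b >= 0 whenever |b| = a or a = c, and primitive means gcd(a, b, c) = 1.
Reduced forces 3a^2 <= |D| = 4180, so 1 <= a <= 37; b must have the parity of D, and c = (b^2 - D)/(4a) must be an integer >= a.
Enumerate a = 1..37, b in [-a, a]:
  a=1: (1, 0, 1045)  [1]
  a=2: (2, 2, 523)  [1]
  a=3..4: none
  a=5: (5, 0, 209)  [1]
  a=6..9: none
  a=10: (10, 10, 107)  [1]
  a=11: (11, 0, 95)  [1]
  a=12..16: none
  a=17: (17, -6, 62), (17, 6, 62)  [2]
  a=18: none
  a=19: (19, 0, 55)  [1]
  a=20..21: none
  a=22: (22, 22, 53)  [1]
  a=23: (23, -12, 47), (23, 12, 47)  [2]
  a=24..28: none
  a=29: (29, -24, 41), (29, 24, 41)  [2]
  a=30: none
  a=31: (31, -6, 34), (31, 6, 34)  [2]
  a=32..36: none
  a=37: (37, 36, 37)  [1]
Total reduced forms: 1 + 1 + 1 + 1 + 1 + 2 + 1 + 1 + 2 + 2 + 2 + 1 = 16
h = 16

16


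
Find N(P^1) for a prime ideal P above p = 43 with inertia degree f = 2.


N(P^a) = p^(a*f)
= 43^(1*2)
= 43^2
= 1849

1849


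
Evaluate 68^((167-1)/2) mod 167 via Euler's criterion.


p = 167 is prime and the exponent is (p-1)/2 = 83, so by Euler's criterion 68^83 = (68/167) = +1 or -1 mod 167.
Compute by square-and-multiply:
  83 = 64 + 16 + 2 + 1 (binary 1010011)
  Repeated squaring mod 167: 68^1 = 68, 68^2 = 115, 68^4 = 32, 68^8 = 22, 68^16 = 150, 68^32 = 122, 68^64 = 21
  68^83 = 68^64 * 68^16 * 68^2 * 68^1 = 21 * 150 * 115 * 68 mod 167
    21 * 150 = 3150 = 144 mod 167
    144 * 115 = 16560 = 27 mod 167
    27 * 68 = 1836 = 166 mod 167
  68^83 = 166 mod 167
Result 166 = p - 1 = -1 mod 167: 68 is a quadratic non-residue mod 167. As a residue in [0, p-1] the value is 166.
68^83 mod 167 = 166

166


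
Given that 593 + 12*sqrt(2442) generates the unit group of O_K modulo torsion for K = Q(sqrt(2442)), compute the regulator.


epsilon = 593 + 12*sqrt(2442)
= 1185.9992
R = ln(1185.9992)
= 7.0783

7.0783


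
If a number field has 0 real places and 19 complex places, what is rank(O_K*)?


By Dirichlet's unit theorem:
rank = r1 + r2 - 1
= 0 + 19 - 1
= 18

18


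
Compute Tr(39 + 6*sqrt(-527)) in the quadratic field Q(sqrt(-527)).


Tr(a + b*sqrt(d)) = (a + b*sqrt(d)) + (a - b*sqrt(d)) = 2a
= 2 * (39)
= 78

78


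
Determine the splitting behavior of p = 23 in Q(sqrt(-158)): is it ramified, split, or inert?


K = Q(sqrt(-158)). Since d mod 4 = 2, disc(K) = -632.
Check p | disc: -632 mod 23 = 12.
p does not divide disc. Compute Legendre symbol (d/p):
3^((23-1)/2) mod 23 = 1
(d/p) = 1, so p splits: (p) = P*P' with e=1, f=1, g=2.
Therefore p is split.

split


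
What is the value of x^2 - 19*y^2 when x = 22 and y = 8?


x^2 - d*y^2
= 22^2 - 19*8^2
= 484 - 1216
= -732

-732


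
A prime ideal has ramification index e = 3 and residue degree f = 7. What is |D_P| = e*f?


|D_P| = e * f
= 3 * 7
= 21

21


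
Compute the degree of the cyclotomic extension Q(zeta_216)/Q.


The degree equals Euler's totient phi(216).
216 = 2^3 * 3^3
phi(216) = 72

72


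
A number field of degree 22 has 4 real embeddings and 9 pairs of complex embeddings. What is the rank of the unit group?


By Dirichlet's unit theorem:
rank = r1 + r2 - 1
= 4 + 9 - 1
= 12

12


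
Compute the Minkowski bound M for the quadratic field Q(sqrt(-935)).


d = -935, d mod 4 = 1, so disc(K) = d = -935; |disc(K)| = 935
Imaginary quadratic field, so n = 2, s = r2 = 1, r1 = 0
M = (n!/n^n) * (4/pi)^s * sqrt(|disc(K)|) = (2!/2^2) * (4/pi)^1 * sqrt(935)
= 0.5 * 1.273240 * 30.577770
= 19.4664

19.4664


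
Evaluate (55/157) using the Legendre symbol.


p = 157 is prime, so compute (55/157) with the reciprocity algorithm (Jacobi-symbol steps: pull out 2s via (2/n), flip via reciprocity, reduce):
  reciprocity: (55/157) -> +(157/55)
  reduce: (47/55)
  reciprocity: (47/55) -> -(55/47)
  reduce: (8/47)
  pull out 2: (2/47) = +1  (since 47 mod 8 = 7)
  pull out 2: (2/47) = +1  (since 47 mod 8 = 7)
  pull out 2: (2/47) = +1  (since 47 mod 8 = 7)
  (1/47) = 1
Product of signs = -1
(55/157) = -1

-1


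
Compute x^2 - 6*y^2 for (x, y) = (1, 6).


x^2 - d*y^2
= 1^2 - 6*6^2
= 1 - 216
= -215

-215


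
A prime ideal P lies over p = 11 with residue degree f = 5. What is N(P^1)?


N(P^a) = p^(a*f)
= 11^(1*5)
= 11^5
= 161051

161051


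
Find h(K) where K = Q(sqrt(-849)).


K = Q(sqrt(-849)). d mod 4 = 3, so D = disc(K) = 4d = -3396
h(K) equals the number of primitive reduced positive-definite forms (a, b, c) = a*x^2 + b*x*y + c*y^2 with b^2 - 4ac = D,
where reduced means |b| <= a <= c, with b >= 0 whenever |b| = a or a = c, and primitive means gcd(a, b, c) = 1.
Reduced forces 3a^2 <= |D| = 3396, so 1 <= a <= 33; b must have the parity of D, and c = (b^2 - D)/(4a) must be an integer >= a.
Enumerate a = 1..33, b in [-a, a]:
  a=1: (1, 0, 849)  [1]
  a=2: (2, 2, 425)  [1]
  a=3: (3, 0, 283)  [1]
  a=4: none
  a=5: (5, -2, 170), (5, 2, 170)  [2]
  a=6: (6, 6, 143)  [1]
  a=7..9: none
  a=10: (10, -2, 85), (10, 2, 85)  [2]
  a=11: (11, -6, 78), (11, 6, 78)  [2]
  a=12: none
  a=13: (13, -6, 66), (13, 6, 66)  [2]
  a=14: none
  a=15: (15, -12, 59), (15, 12, 59)  [2]
  a=16: none
  a=17: (17, -2, 50), (17, 2, 50)  [2]
  a=18: none
  a=19: (19, -10, 46), (19, 10, 46)  [2]
  a=20..21: none
  a=22: (22, -6, 39), (22, 6, 39)  [2]
  a=23: (23, -10, 38), (23, 10, 38)  [2]
  a=24: none
  a=25: (25, -2, 34), (25, 2, 34)  [2]
  a=26: (26, -6, 33), (26, 6, 33)  [2]
  a=27..29: none
  a=30: (30, -18, 31), (30, 18, 31)  [2]
  a=31..33: none
Total reduced forms: 1 + 1 + 1 + 2 + 1 + 2 + 2 + 2 + 2 + 2 + 2 + 2 + 2 + 2 + 2 + 2 = 28
h = 28

28


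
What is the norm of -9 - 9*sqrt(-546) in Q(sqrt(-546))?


N(a + b*sqrt(d)) = a^2 - d*b^2
= (-9)^2 - (-546)*(-9)^2
= 81 + 44226
= 44307

44307


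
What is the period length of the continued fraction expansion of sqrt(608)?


Run the CF algorithm for sqrt(608).
a_0 = floor(sqrt(608)) = 24; set m_0=0, q_0=1.
Recurrence: m' = q*a - m,  q' = (d - m'^2)/q,  a' = floor((a_0 + m')/q').
  step 1: m=24, q=32, a=1
  step 2: m=8, q=17, a=1
  step 3: m=9, q=31, a=1
  step 4: m=22, q=4, a=11
  step 5: m=22, q=31, a=1
  step 6: m=9, q=17, a=1
  step 7: m=8, q=32, a=1
  step 8: m=24, q=1, a=48
a_8 = 2*a_0 = 48, so the period closes here.
sqrt(608) = [24; 1, 1, 1, 11, 1, 1, 1, 48]
Period length = 8

8


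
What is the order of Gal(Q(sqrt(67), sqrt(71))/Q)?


The 2 square roots of distinct primes are multiplicatively independent over Q,
so [K:Q] = 2^2 and Gal(K/Q) is isomorphic to (Z/2Z)^2.
|Gal| = 2^2 = 4

4


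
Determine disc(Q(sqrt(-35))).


For K = Q(sqrt(d)) with d squarefree: disc(K) = d if d = 1 mod 4, and disc(K) = 4d if d = 2 or 3 mod 4.
Here d = -35, and d mod 4 = 1.
d = 1 mod 4 (O_K = Z[(1+sqrt(d))/2]), so disc(K) = d = -35

-35


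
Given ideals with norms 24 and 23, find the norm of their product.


N(IJ) = N(I) * N(J)
= 24 * 23
= 552

552


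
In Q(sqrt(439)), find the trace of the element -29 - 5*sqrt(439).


Tr(a + b*sqrt(d)) = (a + b*sqrt(d)) + (a - b*sqrt(d)) = 2a
= 2 * (-29)
= -58

-58


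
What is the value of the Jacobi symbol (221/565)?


Compute (221/565) via quadratic reciprocity:
  reciprocity: (221/565) -> +(565/221)
  reduce: (123/221)
  reciprocity: (123/221) -> +(221/123)
  reduce: (98/123)
  pull out 2: (2/123) = -1  (since 123 mod 8 = 3)
  reciprocity: (49/123) -> +(123/49)
  reduce: (25/49)
  reciprocity: (25/49) -> +(49/25)
  reduce: (24/25)
  pull out 2: (2/25) = +1  (since 25 mod 8 = 1)
  pull out 2: (2/25) = +1  (since 25 mod 8 = 1)
  pull out 2: (2/25) = +1  (since 25 mod 8 = 1)
  reciprocity: (3/25) -> +(25/3)
  reduce: (1/3)
  (1/3) = 1
Product of signs = -1

-1


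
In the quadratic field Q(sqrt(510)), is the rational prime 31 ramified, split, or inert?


K = Q(sqrt(510)). Since d mod 4 = 2, disc(K) = 2040.
Check p | disc: 2040 mod 31 = 25.
p does not divide disc. Compute Legendre symbol (d/p):
14^((31-1)/2) mod 31 = 1
(d/p) = 1, so p splits: (p) = P*P' with e=1, f=1, g=2.
Therefore p is split.

split


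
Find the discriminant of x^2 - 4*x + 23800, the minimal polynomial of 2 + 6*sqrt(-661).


The element 2 + 6*sqrt(-661) has minimal polynomial:
x^2 - 4*x + 23800
Discriminant = (-4)^2 - 4*(23800)
= 16 - 95200
= -95184

-95184


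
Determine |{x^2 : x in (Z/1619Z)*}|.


For prime p, the number of non-zero quadratic residues is (p-1)/2.
= (1619-1)/2
= 809

809


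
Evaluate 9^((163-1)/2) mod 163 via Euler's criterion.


p = 163 is prime and the exponent is (p-1)/2 = 81, so by Euler's criterion 9^81 = (9/163) = +1 or -1 mod 163.
Compute by square-and-multiply:
  81 = 64 + 16 + 1 (binary 1010001)
  Repeated squaring mod 163: 9^1 = 9, 9^2 = 81, 9^4 = 41, 9^8 = 51, 9^16 = 156, 9^32 = 49, 9^64 = 119
  9^81 = 9^64 * 9^16 * 9^1 = 119 * 156 * 9 mod 163
    119 * 156 = 18564 = 145 mod 163
    145 * 9 = 1305 = 1 mod 163
  9^81 = 1 mod 163
Result 1: 9 is a quadratic residue mod 163.
9^81 mod 163 = 1

1


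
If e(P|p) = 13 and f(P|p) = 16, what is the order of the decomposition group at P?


|D_P| = e * f
= 13 * 16
= 208

208


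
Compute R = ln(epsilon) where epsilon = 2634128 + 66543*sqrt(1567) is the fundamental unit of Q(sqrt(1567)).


epsilon = 2634128 + 66543*sqrt(1567)
= 5.2683e+06
R = ln(5.2683e+06)
= 15.4772

15.4772


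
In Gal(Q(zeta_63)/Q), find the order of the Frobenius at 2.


The Frobenius at p in Gal(Q(zeta_n)/Q) = (Z/nZ)* is the class of p, so its order is ord_63(2), the smallest k >= 1 with 2^k = 1 mod 63.
n = 63 = 3^2 * 7, phi(63) = 36; the order divides phi(n).
Divisors of 36: 1, 2, 3, 4, 6, 9, 12, 18, 36
Repeated squaring mod 63: 2^1 = 2, 2^2 = 4, 2^4 = 16, 2^8 = 4, 2^16 = 16, 2^32 = 4
Test divisors in increasing order:
  k=1: 2^1 = 2 mod 63
  k=2: 2^2 = 4 mod 63
  k=3: 2^3 = 4 * 2 = 8 mod 63
  k=4: 2^4 = 16 mod 63
  k=6: 2^6 = 16 * 4 = 1 mod 63  <- first divisor giving 1
Order = 6

6


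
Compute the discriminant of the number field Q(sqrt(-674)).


For K = Q(sqrt(d)) with d squarefree: disc(K) = d if d = 1 mod 4, and disc(K) = 4d if d = 2 or 3 mod 4.
Here d = -674, and d mod 4 = 2.
d = 2 mod 4, not 1 (O_K = Z[sqrt(d)]), so disc(K) = 4d = 4 * (-674) = -2696

-2696


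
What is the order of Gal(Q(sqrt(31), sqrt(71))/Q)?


The 2 square roots of distinct primes are multiplicatively independent over Q,
so [K:Q] = 2^2 and Gal(K/Q) is isomorphic to (Z/2Z)^2.
|Gal| = 2^2 = 4

4


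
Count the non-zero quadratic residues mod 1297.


For prime p, the number of non-zero quadratic residues is (p-1)/2.
= (1297-1)/2
= 648

648


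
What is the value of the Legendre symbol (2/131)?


p = 131 is prime, so compute (2/131) with the reciprocity algorithm (Jacobi-symbol steps: pull out 2s via (2/n), flip via reciprocity, reduce):
  pull out 2: (2/131) = -1  (since 131 mod 8 = 3)
  (1/131) = 1
Product of signs = -1
(2/131) = -1

-1


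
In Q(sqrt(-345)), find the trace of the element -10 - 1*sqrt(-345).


Tr(a + b*sqrt(d)) = (a + b*sqrt(d)) + (a - b*sqrt(d)) = 2a
= 2 * (-10)
= -20

-20


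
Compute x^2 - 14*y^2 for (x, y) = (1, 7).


x^2 - d*y^2
= 1^2 - 14*7^2
= 1 - 686
= -685

-685


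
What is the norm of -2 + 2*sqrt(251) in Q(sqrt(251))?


N(a + b*sqrt(d)) = a^2 - d*b^2
= (-2)^2 - (251)*(2)^2
= 4 - 1004
= -1000

-1000


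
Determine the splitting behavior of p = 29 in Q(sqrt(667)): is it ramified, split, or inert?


K = Q(sqrt(667)). Since d mod 4 = 3, disc(K) = 2668.
Check p | disc: 2668 mod 29 = 0.
p divides disc, so p ramifies: (p) = P^2 with e=2, f=1, g=1.
Therefore p is ramified.

ramified


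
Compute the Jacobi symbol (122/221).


Compute (122/221) via quadratic reciprocity:
  pull out 2: (2/221) = -1  (since 221 mod 8 = 5)
  reciprocity: (61/221) -> +(221/61)
  reduce: (38/61)
  pull out 2: (2/61) = -1  (since 61 mod 8 = 5)
  reciprocity: (19/61) -> +(61/19)
  reduce: (4/19)
  pull out 2: (2/19) = -1  (since 19 mod 8 = 3)
  pull out 2: (2/19) = -1  (since 19 mod 8 = 3)
  (1/19) = 1
Product of signs = 1

1


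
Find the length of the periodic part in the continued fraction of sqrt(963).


Run the CF algorithm for sqrt(963).
a_0 = floor(sqrt(963)) = 31; set m_0=0, q_0=1.
Recurrence: m' = q*a - m,  q' = (d - m'^2)/q,  a' = floor((a_0 + m')/q').
  step 1: m=31, q=2, a=31
  step 2: m=31, q=1, a=62
a_2 = 2*a_0 = 62, so the period closes here.
sqrt(963) = [31; 31, 62]
Period length = 2

2


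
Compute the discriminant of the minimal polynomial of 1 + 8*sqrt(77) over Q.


The element 1 + 8*sqrt(77) has minimal polynomial:
x^2 - 2*x - 4927
Discriminant = (-2)^2 - 4*(-4927)
= 4 + 19708
= 19712

19712


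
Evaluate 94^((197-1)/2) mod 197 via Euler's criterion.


p = 197 is prime and the exponent is (p-1)/2 = 98, so by Euler's criterion 94^98 = (94/197) = +1 or -1 mod 197.
Compute by square-and-multiply:
  98 = 64 + 32 + 2 (binary 1100010)
  Repeated squaring mod 197: 94^1 = 94, 94^2 = 168, 94^4 = 53, 94^8 = 51, 94^16 = 40, 94^32 = 24, 94^64 = 182
  94^98 = 94^64 * 94^32 * 94^2 = 182 * 24 * 168 mod 197
    182 * 24 = 4368 = 34 mod 197
    34 * 168 = 5712 = 196 mod 197
  94^98 = 196 mod 197
Result 196 = p - 1 = -1 mod 197: 94 is a quadratic non-residue mod 197. As a residue in [0, p-1] the value is 196.
94^98 mod 197 = 196

196


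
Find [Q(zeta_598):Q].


The degree equals Euler's totient phi(598).
598 = 2 * 13 * 23
phi(598) = 264

264


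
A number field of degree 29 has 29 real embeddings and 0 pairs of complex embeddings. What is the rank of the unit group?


By Dirichlet's unit theorem:
rank = r1 + r2 - 1
= 29 + 0 - 1
= 28

28


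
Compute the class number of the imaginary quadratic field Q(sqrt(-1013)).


K = Q(sqrt(-1013)). d mod 4 = 3, so D = disc(K) = 4d = -4052
h(K) equals the number of primitive reduced positive-definite forms (a, b, c) = a*x^2 + b*x*y + c*y^2 with b^2 - 4ac = D,
where reduced means |b| <= a <= c, with b >= 0 whenever |b| = a or a = c, and primitive means gcd(a, b, c) = 1.
Reduced forces 3a^2 <= |D| = 4052, so 1 <= a <= 36; b must have the parity of D, and c = (b^2 - D)/(4a) must be an integer >= a.
Enumerate a = 1..36, b in [-a, a]:
  a=1: (1, 0, 1013)  [1]
  a=2: (2, 2, 507)  [1]
  a=3: (3, -2, 338), (3, 2, 338)  [2]
  a=4..5: none
  a=6: (6, -2, 169), (6, 2, 169)  [2]
  a=7: (7, -6, 146), (7, 6, 146)  [2]
  a=8: none
  a=9: (9, -4, 113), (9, 4, 113)  [2]
  a=10..12: none
  a=13: (13, -2, 78), (13, 2, 78)  [2]
  a=14: (14, -6, 73), (14, 6, 73)  [2]
  a=15..17: none
  a=18: (18, -14, 59), (18, 14, 59)  [2]
  a=19..20: none
  a=21: (21, -20, 53), (21, -8, 49), (21, 8, 49), (21, 20, 53)  [4]
  a=22..25: none
  a=26: (26, -2, 39), (26, 2, 39)  [2]
  a=27: (27, -22, 42), (27, 22, 42)  [2]
  a=28..30: none
  a=31: (31, -28, 39), (31, 28, 39)  [2]
  a=32..36: none
Total reduced forms: 1 + 1 + 2 + 2 + 2 + 2 + 2 + 2 + 2 + 4 + 2 + 2 + 2 = 26
h = 26

26


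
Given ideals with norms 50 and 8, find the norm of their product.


N(IJ) = N(I) * N(J)
= 50 * 8
= 400

400


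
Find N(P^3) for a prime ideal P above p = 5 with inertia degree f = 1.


N(P^a) = p^(a*f)
= 5^(3*1)
= 5^3
= 125

125


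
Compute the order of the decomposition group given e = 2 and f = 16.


|D_P| = e * f
= 2 * 16
= 32

32


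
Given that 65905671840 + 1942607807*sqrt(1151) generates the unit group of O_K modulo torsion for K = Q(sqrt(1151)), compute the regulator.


epsilon = 65905671840 + 1942607807*sqrt(1151)
= 1.3181e+11
R = ln(1.3181e+11)
= 25.6046

25.6046


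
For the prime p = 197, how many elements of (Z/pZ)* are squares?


For prime p, the number of non-zero quadratic residues is (p-1)/2.
= (197-1)/2
= 98

98


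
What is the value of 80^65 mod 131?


p = 131 is prime and the exponent is (p-1)/2 = 65, so by Euler's criterion 80^65 = (80/131) = +1 or -1 mod 131.
Compute by square-and-multiply:
  65 = 64 + 1 (binary 1000001)
  Repeated squaring mod 131: 80^1 = 80, 80^2 = 112, 80^4 = 99, 80^8 = 107, 80^16 = 52, 80^32 = 84, 80^64 = 113
  80^65 = 80^64 * 80^1 = 113 * 80 mod 131
    113 * 80 = 9040 = 1 mod 131
  80^65 = 1 mod 131
Result 1: 80 is a quadratic residue mod 131.
80^65 mod 131 = 1

1


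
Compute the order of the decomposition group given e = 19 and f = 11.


|D_P| = e * f
= 19 * 11
= 209

209


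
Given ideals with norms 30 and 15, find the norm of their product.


N(IJ) = N(I) * N(J)
= 30 * 15
= 450

450


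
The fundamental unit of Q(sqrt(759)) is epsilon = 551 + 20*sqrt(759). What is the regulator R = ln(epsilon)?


epsilon = 551 + 20*sqrt(759)
= 1101.9991
R = ln(1101.9991)
= 7.0049

7.0049


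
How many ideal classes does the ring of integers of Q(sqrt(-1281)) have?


K = Q(sqrt(-1281)). d mod 4 = 3, so D = disc(K) = 4d = -5124
h(K) equals the number of primitive reduced positive-definite forms (a, b, c) = a*x^2 + b*x*y + c*y^2 with b^2 - 4ac = D,
where reduced means |b| <= a <= c, with b >= 0 whenever |b| = a or a = c, and primitive means gcd(a, b, c) = 1.
Reduced forces 3a^2 <= |D| = 5124, so 1 <= a <= 41; b must have the parity of D, and c = (b^2 - D)/(4a) must be an integer >= a.
Enumerate a = 1..41, b in [-a, a]:
  a=1: (1, 0, 1281)  [1]
  a=2: (2, 2, 641)  [1]
  a=3: (3, 0, 427)  [1]
  a=4: none
  a=5: (5, -4, 257), (5, 4, 257)  [2]
  a=6: (6, 6, 215)  [1]
  a=7: (7, 0, 183)  [1]
  a=8..9: none
  a=10: (10, -6, 129), (10, 6, 129)  [2]
  a=11..13: none
  a=14: (14, 14, 95)  [1]
  a=15: (15, -6, 86), (15, 6, 86)  [2]
  a=16..18: none
  a=19: (19, -14, 70), (19, 14, 70)  [2]
  a=20: none
  a=21: (21, 0, 61)  [1]
  a=22..24: none
  a=25: (25, -24, 57), (25, 24, 57)  [2]
  a=26..28: none
  a=29: (29, -26, 50), (29, 26, 50)  [2]
  a=30: (30, -6, 43), (30, 6, 43)  [2]
  a=31..34: none
  a=35: (35, -14, 38), (35, 14, 38)  [2]
  a=36..40: none
  a=41: (41, 40, 41)  [1]
Total reduced forms: 1 + 1 + 1 + 2 + 1 + 1 + 2 + 1 + 2 + 2 + 1 + 2 + 2 + 2 + 2 + 1 = 24
h = 24

24


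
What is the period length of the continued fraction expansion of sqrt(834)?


Run the CF algorithm for sqrt(834).
a_0 = floor(sqrt(834)) = 28; set m_0=0, q_0=1.
Recurrence: m' = q*a - m,  q' = (d - m'^2)/q,  a' = floor((a_0 + m')/q').
  step 1: m=28, q=50, a=1
  step 2: m=22, q=7, a=7
  step 3: m=27, q=15, a=3
  step 4: m=18, q=34, a=1
  step 5: m=16, q=17, a=2
  step 6: m=18, q=30, a=1
  step 7: m=12, q=23, a=1
  step 8: m=11, q=31, a=1
  step 9: m=20, q=14, a=3
  step 10: m=22, q=25, a=2
  step 11: m=28, q=2, a=28
  step 12: m=28, q=25, a=2
  step 13: m=22, q=14, a=3
  step 14: m=20, q=31, a=1
  step 15: m=11, q=23, a=1
  step 16: m=12, q=30, a=1
  step 17: m=18, q=17, a=2
  step 18: m=16, q=34, a=1
  step 19: m=18, q=15, a=3
  step 20: m=27, q=7, a=7
  step 21: m=22, q=50, a=1
  step 22: m=28, q=1, a=56
a_22 = 2*a_0 = 56, so the period closes here.
sqrt(834) = [28; 1, 7, 3, 1, 2, 1, 1, 1, 3, 2, 28, 2, 3, 1, 1, 1, 2, 1, 3, 7, 1, 56]
Period length = 22

22


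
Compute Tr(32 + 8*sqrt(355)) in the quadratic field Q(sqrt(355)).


Tr(a + b*sqrt(d)) = (a + b*sqrt(d)) + (a - b*sqrt(d)) = 2a
= 2 * (32)
= 64

64


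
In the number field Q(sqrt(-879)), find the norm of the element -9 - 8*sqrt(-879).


N(a + b*sqrt(d)) = a^2 - d*b^2
= (-9)^2 - (-879)*(-8)^2
= 81 + 56256
= 56337

56337


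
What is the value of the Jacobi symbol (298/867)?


Compute (298/867) via quadratic reciprocity:
  pull out 2: (2/867) = -1  (since 867 mod 8 = 3)
  reciprocity: (149/867) -> +(867/149)
  reduce: (122/149)
  pull out 2: (2/149) = -1  (since 149 mod 8 = 5)
  reciprocity: (61/149) -> +(149/61)
  reduce: (27/61)
  reciprocity: (27/61) -> +(61/27)
  reduce: (7/27)
  reciprocity: (7/27) -> -(27/7)
  reduce: (6/7)
  pull out 2: (2/7) = +1  (since 7 mod 8 = 7)
  reciprocity: (3/7) -> -(7/3)
  reduce: (1/3)
  (1/3) = 1
Product of signs = 1

1


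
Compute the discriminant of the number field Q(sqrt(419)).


For K = Q(sqrt(d)) with d squarefree: disc(K) = d if d = 1 mod 4, and disc(K) = 4d if d = 2 or 3 mod 4.
Here d = 419, and d mod 4 = 3.
d = 3 mod 4, not 1 (O_K = Z[sqrt(d)]), so disc(K) = 4d = 4 * (419) = 1676

1676


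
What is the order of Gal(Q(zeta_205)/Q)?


|Gal(Q(zeta_205)/Q)| = phi(205)
= 160

160


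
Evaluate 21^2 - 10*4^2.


x^2 - d*y^2
= 21^2 - 10*4^2
= 441 - 160
= 281

281


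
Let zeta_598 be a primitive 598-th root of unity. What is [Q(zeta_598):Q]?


The degree equals Euler's totient phi(598).
598 = 2 * 13 * 23
phi(598) = 264

264


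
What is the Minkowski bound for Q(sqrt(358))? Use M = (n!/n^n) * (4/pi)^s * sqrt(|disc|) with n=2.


d = 358, d mod 4 = 2, so disc(K) = 4d = 1432; |disc(K)| = 1432
Real quadratic field, so n = 2, s = r2 = 0, r1 = 2
M = (n!/n^n) * (4/pi)^s * sqrt(|disc(K)|) = (2!/2^2) * (4/pi)^0 * sqrt(1432)
= 0.5 * 1.000000 * 37.841776
= 18.9209

18.9209


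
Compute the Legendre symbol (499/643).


p = 643 is prime, so compute (499/643) with the reciprocity algorithm (Jacobi-symbol steps: pull out 2s via (2/n), flip via reciprocity, reduce):
  reciprocity: (499/643) -> -(643/499)
  reduce: (144/499)
  pull out 2: (2/499) = -1  (since 499 mod 8 = 3)
  pull out 2: (2/499) = -1  (since 499 mod 8 = 3)
  pull out 2: (2/499) = -1  (since 499 mod 8 = 3)
  pull out 2: (2/499) = -1  (since 499 mod 8 = 3)
  reciprocity: (9/499) -> +(499/9)
  reduce: (4/9)
  pull out 2: (2/9) = +1  (since 9 mod 8 = 1)
  pull out 2: (2/9) = +1  (since 9 mod 8 = 1)
  (1/9) = 1
Product of signs = -1
(499/643) = -1

-1


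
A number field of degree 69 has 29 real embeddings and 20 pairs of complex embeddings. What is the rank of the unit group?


By Dirichlet's unit theorem:
rank = r1 + r2 - 1
= 29 + 20 - 1
= 48

48


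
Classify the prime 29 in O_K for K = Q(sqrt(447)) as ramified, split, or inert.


K = Q(sqrt(447)). Since d mod 4 = 3, disc(K) = 1788.
Check p | disc: 1788 mod 29 = 19.
p does not divide disc. Compute Legendre symbol (d/p):
12^((29-1)/2) mod 29 = -1
(d/p) = -1, so p is inert: (p) stays prime with e=1, f=2, g=1.
Therefore p is inert.

inert


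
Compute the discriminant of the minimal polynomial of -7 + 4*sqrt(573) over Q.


The element -7 + 4*sqrt(573) has minimal polynomial:
x^2 + 14*x - 9119
Discriminant = (14)^2 - 4*(-9119)
= 196 + 36476
= 36672

36672


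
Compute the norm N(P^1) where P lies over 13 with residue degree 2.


N(P^a) = p^(a*f)
= 13^(1*2)
= 13^2
= 169

169


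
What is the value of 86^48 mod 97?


p = 97 is prime and the exponent is (p-1)/2 = 48, so by Euler's criterion 86^48 = (86/97) = +1 or -1 mod 97.
Compute by square-and-multiply:
  48 = 32 + 16 (binary 110000)
  Repeated squaring mod 97: 86^1 = 86, 86^2 = 24, 86^4 = 91, 86^8 = 36, 86^16 = 35, 86^32 = 61
  86^48 = 86^32 * 86^16 = 61 * 35 mod 97
    61 * 35 = 2135 = 1 mod 97
  86^48 = 1 mod 97
Result 1: 86 is a quadratic residue mod 97.
86^48 mod 97 = 1

1


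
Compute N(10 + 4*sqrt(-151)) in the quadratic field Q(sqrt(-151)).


N(a + b*sqrt(d)) = a^2 - d*b^2
= (10)^2 - (-151)*(4)^2
= 100 + 2416
= 2516

2516


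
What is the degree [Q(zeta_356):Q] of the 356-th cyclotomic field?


The degree equals Euler's totient phi(356).
356 = 2^2 * 89
phi(356) = 176

176


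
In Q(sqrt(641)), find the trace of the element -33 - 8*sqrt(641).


Tr(a + b*sqrt(d)) = (a + b*sqrt(d)) + (a - b*sqrt(d)) = 2a
= 2 * (-33)
= -66

-66


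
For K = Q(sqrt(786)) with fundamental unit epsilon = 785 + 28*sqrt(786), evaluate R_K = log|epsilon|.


epsilon = 785 + 28*sqrt(786)
= 1569.9994
R = ln(1569.9994)
= 7.3588

7.3588


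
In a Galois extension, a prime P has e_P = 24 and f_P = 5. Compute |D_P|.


|D_P| = e * f
= 24 * 5
= 120

120


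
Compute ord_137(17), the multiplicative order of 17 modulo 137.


We want ord_137(17), the smallest k >= 1 with 17^k = 1 mod 137.
n = 137 = 137, phi(137) = 136; the order divides phi(n).
Divisors of 136: 1, 2, 4, 8, 17, 34, 68, 136
Repeated squaring mod 137: 17^1 = 17, 17^2 = 15, 17^4 = 88, 17^8 = 72, 17^16 = 115, 17^32 = 73, 17^64 = 123, 17^128 = 59
Test divisors in increasing order:
  k=1: 17^1 = 17 mod 137
  k=2: 17^2 = 15 mod 137
  k=4: 17^4 = 88 mod 137
  k=8: 17^8 = 72 mod 137
  k=17: 17^17 = 115 * 17 = 37 mod 137
  k=34: 17^34 = 73 * 15 = 136 mod 137
  k=68: 17^68 = 123 * 88 = 1 mod 137  <- first divisor giving 1
Order = 68

68


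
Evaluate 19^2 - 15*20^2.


x^2 - d*y^2
= 19^2 - 15*20^2
= 361 - 6000
= -5639

-5639


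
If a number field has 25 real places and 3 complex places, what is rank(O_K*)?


By Dirichlet's unit theorem:
rank = r1 + r2 - 1
= 25 + 3 - 1
= 27

27


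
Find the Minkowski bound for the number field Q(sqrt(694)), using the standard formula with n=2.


d = 694, d mod 4 = 2, so disc(K) = 4d = 2776; |disc(K)| = 2776
Real quadratic field, so n = 2, s = r2 = 0, r1 = 2
M = (n!/n^n) * (4/pi)^s * sqrt(|disc(K)|) = (2!/2^2) * (4/pi)^0 * sqrt(2776)
= 0.5 * 1.000000 * 52.687759
= 26.3439

26.3439


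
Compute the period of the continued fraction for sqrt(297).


Run the CF algorithm for sqrt(297).
a_0 = floor(sqrt(297)) = 17; set m_0=0, q_0=1.
Recurrence: m' = q*a - m,  q' = (d - m'^2)/q,  a' = floor((a_0 + m')/q').
  step 1: m=17, q=8, a=4
  step 2: m=15, q=9, a=3
  step 3: m=12, q=17, a=1
  step 4: m=5, q=16, a=1
  step 5: m=11, q=11, a=2
  step 6: m=11, q=16, a=1
  step 7: m=5, q=17, a=1
  step 8: m=12, q=9, a=3
  step 9: m=15, q=8, a=4
  step 10: m=17, q=1, a=34
a_10 = 2*a_0 = 34, so the period closes here.
sqrt(297) = [17; 4, 3, 1, 1, 2, 1, 1, 3, 4, 34]
Period length = 10

10


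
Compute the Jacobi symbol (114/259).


Compute (114/259) via quadratic reciprocity:
  pull out 2: (2/259) = -1  (since 259 mod 8 = 3)
  reciprocity: (57/259) -> +(259/57)
  reduce: (31/57)
  reciprocity: (31/57) -> +(57/31)
  reduce: (26/31)
  pull out 2: (2/31) = +1  (since 31 mod 8 = 7)
  reciprocity: (13/31) -> +(31/13)
  reduce: (5/13)
  reciprocity: (5/13) -> +(13/5)
  reduce: (3/5)
  reciprocity: (3/5) -> +(5/3)
  reduce: (2/3)
  pull out 2: (2/3) = -1  (since 3 mod 8 = 3)
  (1/3) = 1
Product of signs = 1

1


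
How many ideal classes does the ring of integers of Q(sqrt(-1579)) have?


K = Q(sqrt(-1579)). d mod 4 = 1, so D = disc(K) = d = -1579
h(K) equals the number of primitive reduced positive-definite forms (a, b, c) = a*x^2 + b*x*y + c*y^2 with b^2 - 4ac = D,
where reduced means |b| <= a <= c, with b >= 0 whenever |b| = a or a = c, and primitive means gcd(a, b, c) = 1.
Reduced forces 3a^2 <= |D| = 1579, so 1 <= a <= 22; b must have the parity of D, and c = (b^2 - D)/(4a) must be an integer >= a.
Enumerate a = 1..22, b in [-a, a]:
  a=1: (1, 1, 395)  [1]
  a=2..4: none
  a=5: (5, -1, 79), (5, 1, 79)  [2]
  a=6..10: none
  a=11: (11, -7, 37), (11, 7, 37)  [2]
  a=12..16: none
  a=17: (17, -11, 25), (17, 11, 25)  [2]
  a=18: none
  a=19: (19, -13, 23), (19, 13, 23)  [2]
  a=20..22: none
Total reduced forms: 1 + 2 + 2 + 2 + 2 = 9
h = 9

9


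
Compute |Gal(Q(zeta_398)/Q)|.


|Gal(Q(zeta_398)/Q)| = phi(398)
= 198

198


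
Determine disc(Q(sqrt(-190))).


For K = Q(sqrt(d)) with d squarefree: disc(K) = d if d = 1 mod 4, and disc(K) = 4d if d = 2 or 3 mod 4.
Here d = -190, and d mod 4 = 2.
d = 2 mod 4, not 1 (O_K = Z[sqrt(d)]), so disc(K) = 4d = 4 * (-190) = -760

-760


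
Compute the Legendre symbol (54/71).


p = 71 is prime, so compute (54/71) with the reciprocity algorithm (Jacobi-symbol steps: pull out 2s via (2/n), flip via reciprocity, reduce):
  pull out 2: (2/71) = +1  (since 71 mod 8 = 7)
  reciprocity: (27/71) -> -(71/27)
  reduce: (17/27)
  reciprocity: (17/27) -> +(27/17)
  reduce: (10/17)
  pull out 2: (2/17) = +1  (since 17 mod 8 = 1)
  reciprocity: (5/17) -> +(17/5)
  reduce: (2/5)
  pull out 2: (2/5) = -1  (since 5 mod 8 = 5)
  (1/5) = 1
Product of signs = 1
(54/71) = 1

1


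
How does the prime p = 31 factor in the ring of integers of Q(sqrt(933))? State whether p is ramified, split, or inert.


K = Q(sqrt(933)). Since d mod 4 = 1, disc(K) = 933.
Check p | disc: 933 mod 31 = 3.
p does not divide disc. Compute Legendre symbol (d/p):
3^((31-1)/2) mod 31 = -1
(d/p) = -1, so p is inert: (p) stays prime with e=1, f=2, g=1.
Therefore p is inert.

inert


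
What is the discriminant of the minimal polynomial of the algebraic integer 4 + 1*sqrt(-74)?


The element 4 + 1*sqrt(-74) has minimal polynomial:
x^2 - 8*x + 90
Discriminant = (-8)^2 - 4*(90)
= 64 - 360
= -296

-296


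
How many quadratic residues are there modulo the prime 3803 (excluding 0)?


For prime p, the number of non-zero quadratic residues is (p-1)/2.
= (3803-1)/2
= 1901

1901


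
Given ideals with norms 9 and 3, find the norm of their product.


N(IJ) = N(I) * N(J)
= 9 * 3
= 27

27


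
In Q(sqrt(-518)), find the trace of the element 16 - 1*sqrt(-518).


Tr(a + b*sqrt(d)) = (a + b*sqrt(d)) + (a - b*sqrt(d)) = 2a
= 2 * (16)
= 32

32


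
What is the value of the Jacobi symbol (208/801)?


Compute (208/801) via quadratic reciprocity:
  pull out 2: (2/801) = +1  (since 801 mod 8 = 1)
  pull out 2: (2/801) = +1  (since 801 mod 8 = 1)
  pull out 2: (2/801) = +1  (since 801 mod 8 = 1)
  pull out 2: (2/801) = +1  (since 801 mod 8 = 1)
  reciprocity: (13/801) -> +(801/13)
  reduce: (8/13)
  pull out 2: (2/13) = -1  (since 13 mod 8 = 5)
  pull out 2: (2/13) = -1  (since 13 mod 8 = 5)
  pull out 2: (2/13) = -1  (since 13 mod 8 = 5)
  (1/13) = 1
Product of signs = -1

-1
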